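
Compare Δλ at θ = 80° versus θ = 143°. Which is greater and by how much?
143° produces the larger shift by a factor of 2.177

Calculate both shifts using Δλ = λ_C(1 - cos θ):

For θ₁ = 80°:
Δλ₁ = 2.4263 × (1 - cos(80°))
Δλ₁ = 2.4263 × 0.8264
Δλ₁ = 2.0050 pm

For θ₂ = 143°:
Δλ₂ = 2.4263 × (1 - cos(143°))
Δλ₂ = 2.4263 × 1.7986
Δλ₂ = 4.3640 pm

The 143° angle produces the larger shift.
Ratio: 4.3640/2.0050 = 2.177

(Intermediate values are shown rounded; full precision is carried through to the final answer.)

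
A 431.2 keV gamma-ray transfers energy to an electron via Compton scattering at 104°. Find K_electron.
220.6511 keV

By energy conservation: K_e = E_initial - E_final

First find the scattered photon energy:
Initial wavelength: λ = hc/E = 2.8753 pm
Compton shift: Δλ = λ_C(1 - cos(104°)) = 3.0133 pm
Final wavelength: λ' = 2.8753 + 3.0133 = 5.8886 pm
Final photon energy: E' = hc/λ' = 210.5489 keV

Electron kinetic energy:
K_e = E - E' = 431.2000 - 210.5489 = 220.6511 keV

(Intermediate values are shown rounded; full precision is carried through to the final answer.)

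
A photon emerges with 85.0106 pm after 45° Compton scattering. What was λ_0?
84.3000 pm

From λ' = λ + Δλ, we have λ = λ' - Δλ

First calculate the Compton shift:
Δλ = λ_C(1 - cos θ)
Δλ = 2.4263 × (1 - cos(45°))
Δλ = 2.4263 × 0.2929
Δλ = 0.7106 pm

Initial wavelength:
λ = λ' - Δλ
λ = 85.0106 - 0.7106
λ = 84.3000 pm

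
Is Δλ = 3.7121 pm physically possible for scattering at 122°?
Yes, consistent

Calculate the expected shift for θ = 122°:

Δλ_expected = λ_C(1 - cos(122°))
Δλ_expected = 2.4263 × (1 - cos(122°))
Δλ_expected = 2.4263 × 1.5299
Δλ_expected = 3.7121 pm

Given shift: 3.7121 pm
Expected shift: 3.7121 pm
Difference: 0.0000 pm

The values match. This is consistent with Compton scattering at the stated angle.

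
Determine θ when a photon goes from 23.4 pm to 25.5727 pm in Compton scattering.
84.00°

First find the wavelength shift:
Δλ = λ' - λ = 25.5727 - 23.4 = 2.1727 pm

Using Δλ = λ_C(1 - cos θ), with λ_C = h/(m_e·c) ≈ 2.42631024 pm:
cos θ = 1 - Δλ/λ_C
cos θ = 1 - 2.1727/2.42631024
cos θ = 0.104525

θ = arccos(0.104525)
θ = 84.00°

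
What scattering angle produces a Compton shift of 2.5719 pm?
93.44°

From the Compton formula Δλ = λ_C(1 - cos θ), we can solve for θ:

cos θ = 1 - Δλ/λ_C

Given:
- Δλ = 2.5719 pm
- λ_C = h/(m_e·c) ≈ 2.42631024 pm

cos θ = 1 - 2.5719/2.42631024
cos θ = 1 - 1.060005
cos θ = -0.060005

θ = arccos(-0.060005)
θ = 93.44°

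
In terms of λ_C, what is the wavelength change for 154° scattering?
1.8988 λ_C

The Compton shift formula is:
Δλ = λ_C(1 - cos θ)

Dividing both sides by λ_C:
Δλ/λ_C = 1 - cos θ

For θ = 154°:
Δλ/λ_C = 1 - cos(154°)
Δλ/λ_C = 1 - -0.8988
Δλ/λ_C = 1.8988

This means the shift is 1.8988 × λ_C = 4.6071 pm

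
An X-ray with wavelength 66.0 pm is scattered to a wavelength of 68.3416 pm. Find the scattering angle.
88.00°

First find the wavelength shift:
Δλ = λ' - λ = 68.3416 - 66.0 = 2.3416 pm

Using Δλ = λ_C(1 - cos θ), with λ_C = h/(m_e·c) ≈ 2.42631024 pm:
cos θ = 1 - Δλ/λ_C
cos θ = 1 - 2.3416/2.42631024
cos θ = 0.034913

θ = arccos(0.034913)
θ = 88.00°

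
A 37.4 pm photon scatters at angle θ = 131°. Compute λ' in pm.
41.4181 pm

Using the Compton scattering formula:
λ' = λ + Δλ = λ + λ_C(1 - cos θ)

Given:
- Initial wavelength λ = 37.4 pm
- Scattering angle θ = 131°
- Compton wavelength λ_C ≈ 2.4263 pm

Calculate the shift:
Δλ = 2.4263 × (1 - cos(131°))
Δλ = 2.4263 × 1.6561
Δλ = 4.0181 pm

Final wavelength:
λ' = 37.4 + 4.0181 = 41.4181 pm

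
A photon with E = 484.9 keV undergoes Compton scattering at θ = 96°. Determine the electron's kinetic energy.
248.1458 keV

By energy conservation: K_e = E_initial - E_final

First find the scattered photon energy:
Initial wavelength: λ = hc/E = 2.5569 pm
Compton shift: Δλ = λ_C(1 - cos(96°)) = 2.6799 pm
Final wavelength: λ' = 2.5569 + 2.6799 = 5.2368 pm
Final photon energy: E' = hc/λ' = 236.7542 keV

Electron kinetic energy:
K_e = E - E' = 484.9000 - 236.7542 = 248.1458 keV

(Intermediate values are shown rounded; full precision is carried through to the final answer.)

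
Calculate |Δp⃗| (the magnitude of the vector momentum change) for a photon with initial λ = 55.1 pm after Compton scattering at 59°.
1.1722e-23 kg·m/s

Photon momentum magnitude is p = h/λ.

Initial momentum:
p₀ = h/λ = 6.6261e-34/5.5100e-11 = 1.2026e-23 kg·m/s

After scattering:
λ' = λ + Δλ = 55.1 + 1.1767 = 56.2767 pm
p' = h/λ' = 6.6261e-34/5.6277e-11 = 1.1774e-23 kg·m/s

Momentum is a vector; the scattered photon's direction makes angle θ = 59° with the incident direction. The magnitude of the vector change Δp⃗ = p⃗₀ − p⃗' is found from the law of cosines:
|Δp⃗|² = p₀² + p'² − 2p₀p'cos θ
|Δp⃗|² = (1.2026e-23)² + (1.1774e-23)² − 2·1.2026e-23·1.1774e-23·cos(59°)
|Δp⃗| = 1.1722e-23 kg·m/s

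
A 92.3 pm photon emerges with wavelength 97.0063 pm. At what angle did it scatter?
160.00°

First find the wavelength shift:
Δλ = λ' - λ = 97.0063 - 92.3 = 4.7063 pm

Using Δλ = λ_C(1 - cos θ), with λ_C = h/(m_e·c) ≈ 2.42631024 pm:
cos θ = 1 - Δλ/λ_C
cos θ = 1 - 4.7063/2.42631024
cos θ = -0.939694

θ = arccos(-0.939694)
θ = 160.00°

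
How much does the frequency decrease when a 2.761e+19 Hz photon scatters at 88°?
4.898e+18 Hz (decrease)

Convert frequency to wavelength (c = 299792458 m/s):
λ₀ = c/f₀ = 299792458/2.761e+19 = 1.0858111e-11 m = 10.8581 pm

Calculate Compton shift:
Δλ = λ_C(1 - cos(88°)) = 2.3416 pm

Final wavelength:
λ' = λ₀ + Δλ = 10.8581 + 2.3416 = 13.1997 pm

Final frequency:
f' = c/λ' = 299792458/1.3199745e-11 = 2.2711989e+19 Hz

Frequency shift (decrease):
Δf = f₀ - f' = 2.761e+19 - 2.2711989e+19 = 4.898e+18 Hz

(Intermediate values are shown rounded; full precision is carried through to the final answer.)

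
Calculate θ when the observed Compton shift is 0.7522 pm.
46.37°

From the Compton formula Δλ = λ_C(1 - cos θ), we can solve for θ:

cos θ = 1 - Δλ/λ_C

Given:
- Δλ = 0.7522 pm
- λ_C = h/(m_e·c) ≈ 2.42631024 pm

cos θ = 1 - 0.7522/2.42631024
cos θ = 1 - 0.310018
cos θ = 0.689982

θ = arccos(0.689982)
θ = 46.37°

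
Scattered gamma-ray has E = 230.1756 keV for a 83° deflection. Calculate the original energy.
380.8000 keV

Convert final energy to wavelength (hc ≈ 1239.842 keV·pm):
λ' = hc/E' = 1239.842 / 230.1756 = 5.3865 pm

Calculate the Compton shift:
Δλ = λ_C(1 - cos(83°))
Δλ = 2.4263 × (1 - cos(83°))
Δλ = 2.1306 pm

Initial wavelength:
λ = λ' - Δλ = 5.3865 - 2.1306 = 3.2559 pm

Initial energy:
E = hc/λ = 1239.842 / 3.2559 = 380.8000 keV

(Intermediate values are shown rounded; full precision is carried through to the final answer.)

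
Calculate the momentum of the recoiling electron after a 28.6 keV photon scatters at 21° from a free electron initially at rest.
5.5608e-24 kg·m/s

The electron is initially at rest, so by conservation of momentum:
p⃗_e = p⃗₀ − p⃗'  (incident photon momentum minus scattered photon momentum)

Photon momentum magnitudes (p = h/λ = E/c):
λ₀ = hc/E₀ = 43.3511 pm → p₀ = h/λ₀ = 1.5285e-23 kg·m/s
Δλ = λ_C(1 − cos 21°) = 0.1612 pm
λ' = 43.5123 pm → p' = h/λ' = 1.5228e-23 kg·m/s

The scattered photon makes angle θ = 21° with the incident direction, so by the law of cosines:
|p⃗_e|² = p₀² + p'² − 2p₀p'cos θ
|p⃗_e|² = (1.5285e-23)² + (1.5228e-23)² − 2·1.5285e-23·1.5228e-23·cos(21°)
|p⃗_e| = 5.5608e-24 kg·m/s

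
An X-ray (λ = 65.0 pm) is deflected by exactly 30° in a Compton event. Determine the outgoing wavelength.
65.3251 pm

Using the Compton formula: λ' = λ + λ_C(1 − cos θ)

For θ = 30°, cos θ = √3/2 (exact) ≈ 0.8660, so:
1 − cos 30° = 1 − (√3/2) ≈ 0.1340

Δλ = λ_C × 0.1340 = 2.4263 × 0.1340 = 0.3251 pm

λ' = 65.0 + 0.3251 = 65.3251 pm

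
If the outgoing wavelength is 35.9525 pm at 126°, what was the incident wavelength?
32.1000 pm

From λ' = λ + Δλ, we have λ = λ' - Δλ

First calculate the Compton shift:
Δλ = λ_C(1 - cos θ)
Δλ = 2.4263 × (1 - cos(126°))
Δλ = 2.4263 × 1.5878
Δλ = 3.8525 pm

Initial wavelength:
λ = λ' - Δλ
λ = 35.9525 - 3.8525
λ = 32.1000 pm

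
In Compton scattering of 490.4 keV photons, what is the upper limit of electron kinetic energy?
322.4190 keV

Maximum energy transfer occurs at θ = 180° (backscattering).

Initial photon: E₀ = 490.4 keV → λ₀ = 2.5282 pm

Maximum Compton shift (at 180°):
Δλ_max = 2λ_C = 2 × 2.4263 = 4.8526 pm

Final wavelength:
λ' = 2.5282 + 4.8526 = 7.3808 pm

Minimum photon energy (maximum energy to electron):
E'_min = hc/λ' = 167.9810 keV

Maximum electron kinetic energy:
K_max = E₀ - E'_min = 490.4000 - 167.9810 = 322.4190 keV

(Intermediate values are shown rounded; full precision is carried through to the final answer.)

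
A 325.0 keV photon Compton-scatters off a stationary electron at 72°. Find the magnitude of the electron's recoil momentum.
1.7825e-22 kg·m/s

The electron is initially at rest, so by conservation of momentum:
p⃗_e = p⃗₀ − p⃗'  (incident photon momentum minus scattered photon momentum)

Photon momentum magnitudes (p = h/λ = E/c):
λ₀ = hc/E₀ = 3.8149 pm → p₀ = h/λ₀ = 1.7369e-22 kg·m/s
Δλ = λ_C(1 − cos 72°) = 1.6765 pm
λ' = 5.4914 pm → p' = h/λ' = 1.2066e-22 kg·m/s

The scattered photon makes angle θ = 72° with the incident direction, so by the law of cosines:
|p⃗_e|² = p₀² + p'² − 2p₀p'cos θ
|p⃗_e|² = (1.7369e-22)² + (1.2066e-22)² − 2·1.7369e-22·1.2066e-22·cos(72°)
|p⃗_e| = 1.7825e-22 kg·m/s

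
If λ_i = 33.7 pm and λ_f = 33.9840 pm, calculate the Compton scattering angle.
28.00°

First find the wavelength shift:
Δλ = λ' - λ = 33.9840 - 33.7 = 0.2840 pm

Using Δλ = λ_C(1 - cos θ), with λ_C = h/(m_e·c) ≈ 2.42631024 pm:
cos θ = 1 - Δλ/λ_C
cos θ = 1 - 0.2840/2.42631024
cos θ = 0.882950

θ = arccos(0.882950)
θ = 28.00°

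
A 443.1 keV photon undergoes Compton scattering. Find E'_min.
162.0554 keV (at θ = 180°)

The scattered photon has minimum energy when its wavelength is maximum, i.e., when the Compton shift Δλ = λ_C(1 − cos θ) is maximum. This occurs at θ = 180° (backscattering), giving Δλ_max = 2λ_C = 4.8526 pm.

Initial wavelength: λ₀ = hc/E₀ = 2.7981 pm
Maximum final wavelength: λ'_max = λ₀ + 2λ_C = 2.7981 + 4.8526 = 7.6507 pm
Minimum final energy: E'_min = hc/λ'_max = 162.0554 keV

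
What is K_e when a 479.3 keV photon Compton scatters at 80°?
209.2856 keV

By energy conservation: K_e = E_initial - E_final

First find the scattered photon energy:
Initial wavelength: λ = hc/E = 2.5868 pm
Compton shift: Δλ = λ_C(1 - cos(80°)) = 2.0050 pm
Final wavelength: λ' = 2.5868 + 2.0050 = 4.5918 pm
Final photon energy: E' = hc/λ' = 270.0144 keV

Electron kinetic energy:
K_e = E - E' = 479.3000 - 270.0144 = 209.2856 keV

(Intermediate values are shown rounded; full precision is carried through to the final answer.)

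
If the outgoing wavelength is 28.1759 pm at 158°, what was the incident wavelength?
23.5000 pm

From λ' = λ + Δλ, we have λ = λ' - Δλ

First calculate the Compton shift:
Δλ = λ_C(1 - cos θ)
Δλ = 2.4263 × (1 - cos(158°))
Δλ = 2.4263 × 1.9272
Δλ = 4.6759 pm

Initial wavelength:
λ = λ' - Δλ
λ = 28.1759 - 4.6759
λ = 23.5000 pm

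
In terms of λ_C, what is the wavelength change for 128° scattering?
1.6157 λ_C

The Compton shift formula is:
Δλ = λ_C(1 - cos θ)

Dividing both sides by λ_C:
Δλ/λ_C = 1 - cos θ

For θ = 128°:
Δλ/λ_C = 1 - cos(128°)
Δλ/λ_C = 1 - -0.6157
Δλ/λ_C = 1.6157

This means the shift is 1.6157 × λ_C = 3.9201 pm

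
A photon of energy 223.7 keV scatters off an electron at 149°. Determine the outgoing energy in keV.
123.3858 keV

First convert energy to wavelength:
λ = hc/E, with hc ≈ 1239.842 keV·pm (i.e. 1239.842 eV·nm)

For E = 223.7 keV = 223700 eV:
λ = 1239.842 keV·pm / 223.7 keV
λ = 5.5424 pm

Calculate the Compton shift:
Δλ = λ_C(1 - cos(149°)) = 2.4263 × 1.8572
Δλ = 4.5061 pm

Final wavelength:
λ' = 5.5424 + 4.5061 = 10.0485 pm

Final energy:
E' = hc/λ' = 1239.842 / 10.0485 = 123.3858 keV

(Intermediate values are shown rounded; full precision is carried through to the final answer.)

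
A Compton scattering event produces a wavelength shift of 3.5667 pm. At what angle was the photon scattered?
118.03°

From the Compton formula Δλ = λ_C(1 - cos θ), we can solve for θ:

cos θ = 1 - Δλ/λ_C

Given:
- Δλ = 3.5667 pm
- λ_C = h/(m_e·c) ≈ 2.42631024 pm

cos θ = 1 - 3.5667/2.42631024
cos θ = 1 - 1.470010
cos θ = -0.470010

θ = arccos(-0.470010)
θ = 118.03°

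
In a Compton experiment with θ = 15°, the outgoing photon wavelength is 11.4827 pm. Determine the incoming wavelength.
11.4000 pm

From λ' = λ + Δλ, we have λ = λ' - Δλ

First calculate the Compton shift:
Δλ = λ_C(1 - cos θ)
Δλ = 2.4263 × (1 - cos(15°))
Δλ = 2.4263 × 0.0341
Δλ = 0.0827 pm

Initial wavelength:
λ = λ' - Δλ
λ = 11.4827 - 0.0827
λ = 11.4000 pm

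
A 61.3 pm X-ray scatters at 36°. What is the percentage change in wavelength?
0.7559%

Calculate the Compton shift:
Δλ = λ_C(1 - cos(36°))
Δλ = 2.4263 × (1 - cos(36°))
Δλ = 2.4263 × 0.1910
Δλ = 0.4634 pm

Percentage change:
(Δλ/λ₀) × 100 = (0.4634/61.3) × 100
= 0.7559%

(Intermediate values are shown rounded; full precision is carried through to the final answer.)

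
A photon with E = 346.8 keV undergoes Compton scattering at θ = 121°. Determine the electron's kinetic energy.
175.8119 keV

By energy conservation: K_e = E_initial - E_final

First find the scattered photon energy:
Initial wavelength: λ = hc/E = 3.5751 pm
Compton shift: Δλ = λ_C(1 - cos(121°)) = 3.6760 pm
Final wavelength: λ' = 3.5751 + 3.6760 = 7.2510 pm
Final photon energy: E' = hc/λ' = 170.9881 keV

Electron kinetic energy:
K_e = E - E' = 346.8000 - 170.9881 = 175.8119 keV

(Intermediate values are shown rounded; full precision is carried through to the final answer.)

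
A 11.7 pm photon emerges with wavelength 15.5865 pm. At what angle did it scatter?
127.00°

First find the wavelength shift:
Δλ = λ' - λ = 15.5865 - 11.7 = 3.8865 pm

Using Δλ = λ_C(1 - cos θ), with λ_C = h/(m_e·c) ≈ 2.42631024 pm:
cos θ = 1 - Δλ/λ_C
cos θ = 1 - 3.8865/2.42631024
cos θ = -0.601815

θ = arccos(-0.601815)
θ = 127.00°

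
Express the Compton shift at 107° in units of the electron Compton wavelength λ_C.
1.2924 λ_C

The Compton shift formula is:
Δλ = λ_C(1 - cos θ)

Dividing both sides by λ_C:
Δλ/λ_C = 1 - cos θ

For θ = 107°:
Δλ/λ_C = 1 - cos(107°)
Δλ/λ_C = 1 - -0.2924
Δλ/λ_C = 1.2924

This means the shift is 1.2924 × λ_C = 3.1357 pm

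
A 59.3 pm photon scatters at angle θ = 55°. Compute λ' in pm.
60.3346 pm

Using the Compton scattering formula:
λ' = λ + Δλ = λ + λ_C(1 - cos θ)

Given:
- Initial wavelength λ = 59.3 pm
- Scattering angle θ = 55°
- Compton wavelength λ_C ≈ 2.4263 pm

Calculate the shift:
Δλ = 2.4263 × (1 - cos(55°))
Δλ = 2.4263 × 0.4264
Δλ = 1.0346 pm

Final wavelength:
λ' = 59.3 + 1.0346 = 60.3346 pm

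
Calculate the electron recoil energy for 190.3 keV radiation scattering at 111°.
63.9276 keV

By energy conservation: K_e = E_initial - E_final

First find the scattered photon energy:
Initial wavelength: λ = hc/E = 6.5152 pm
Compton shift: Δλ = λ_C(1 - cos(111°)) = 3.2958 pm
Final wavelength: λ' = 6.5152 + 3.2958 = 9.8110 pm
Final photon energy: E' = hc/λ' = 126.3724 keV

Electron kinetic energy:
K_e = E - E' = 190.3000 - 126.3724 = 63.9276 keV

(Intermediate values are shown rounded; full precision is carried through to the final answer.)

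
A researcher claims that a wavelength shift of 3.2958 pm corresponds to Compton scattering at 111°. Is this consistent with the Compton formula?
Yes, consistent

Calculate the expected shift for θ = 111°:

Δλ_expected = λ_C(1 - cos(111°))
Δλ_expected = 2.4263 × (1 - cos(111°))
Δλ_expected = 2.4263 × 1.3584
Δλ_expected = 3.2958 pm

Given shift: 3.2958 pm
Expected shift: 3.2958 pm
Difference: 0.0000 pm

The values match. This is consistent with Compton scattering at the stated angle.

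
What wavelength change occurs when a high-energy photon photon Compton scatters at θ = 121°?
3.6760 pm

Using the Compton scattering formula:
Δλ = λ_C(1 - cos θ)

where λ_C = h/(m_e·c) ≈ 2.4263 pm is the Compton wavelength of an electron.

For θ = 121°:
cos(121°) = -0.5150
1 - cos(121°) = 1.5150

Δλ = 2.4263 × 1.5150
Δλ = 3.6760 pm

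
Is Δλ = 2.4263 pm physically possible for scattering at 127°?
No, inconsistent

Calculate the expected shift for θ = 127°:

Δλ_expected = λ_C(1 - cos(127°))
Δλ_expected = 2.4263 × (1 - cos(127°))
Δλ_expected = 2.4263 × 1.6018
Δλ_expected = 3.8865 pm

Given shift: 2.4263 pm
Expected shift: 3.8865 pm
Difference: 1.4602 pm

The values do not match. The given shift corresponds to θ ≈ 90.0°, not 127°.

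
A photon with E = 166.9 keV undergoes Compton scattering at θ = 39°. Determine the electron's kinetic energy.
11.3240 keV

By energy conservation: K_e = E_initial - E_final

First find the scattered photon energy:
Initial wavelength: λ = hc/E = 7.4287 pm
Compton shift: Δλ = λ_C(1 - cos(39°)) = 0.5407 pm
Final wavelength: λ' = 7.4287 + 0.5407 = 7.9694 pm
Final photon energy: E' = hc/λ' = 155.5760 keV

Electron kinetic energy:
K_e = E - E' = 166.9000 - 155.5760 = 11.3240 keV

(Intermediate values are shown rounded; full precision is carried through to the final answer.)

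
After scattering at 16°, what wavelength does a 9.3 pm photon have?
9.3940 pm

Using the Compton scattering formula:
λ' = λ + Δλ = λ + λ_C(1 - cos θ)

Given:
- Initial wavelength λ = 9.3 pm
- Scattering angle θ = 16°
- Compton wavelength λ_C ≈ 2.4263 pm

Calculate the shift:
Δλ = 2.4263 × (1 - cos(16°))
Δλ = 2.4263 × 0.0387
Δλ = 0.0940 pm

Final wavelength:
λ' = 9.3 + 0.0940 = 9.3940 pm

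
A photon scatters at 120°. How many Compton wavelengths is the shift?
1.5000 λ_C

The Compton shift formula is:
Δλ = λ_C(1 - cos θ)

Dividing both sides by λ_C:
Δλ/λ_C = 1 - cos θ

For θ = 120°:
Δλ/λ_C = 1 - cos(120°)
Δλ/λ_C = 1 - -0.5000
Δλ/λ_C = 1.5000

This means the shift is 1.5000 × λ_C = 3.6395 pm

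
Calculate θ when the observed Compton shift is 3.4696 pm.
115.47°

From the Compton formula Δλ = λ_C(1 - cos θ), we can solve for θ:

cos θ = 1 - Δλ/λ_C

Given:
- Δλ = 3.4696 pm
- λ_C = h/(m_e·c) ≈ 2.42631024 pm

cos θ = 1 - 3.4696/2.42631024
cos θ = 1 - 1.429990
cos θ = -0.429990

θ = arccos(-0.429990)
θ = 115.47°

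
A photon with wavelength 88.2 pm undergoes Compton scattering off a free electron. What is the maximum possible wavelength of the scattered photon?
93.0526 pm (at θ = 180°)

The Compton shift is Δλ = λ_C(1 − cos θ).

Since cos θ ranges from −1 to 1, the factor (1 − cos θ) ranges from 0 to 2; the maximum shift occurs at θ = 180° (backscattering):
Δλ_max = 2λ_C = 2 × 2.4263 pm = 4.8526 pm

Maximum scattered wavelength:
λ'_max = λ₀ + Δλ_max = 88.2 + 4.8526 = 93.0526 pm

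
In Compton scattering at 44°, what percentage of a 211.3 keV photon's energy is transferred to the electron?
0.1040 (or 10.40%)

Calculate initial and final photon energies:

Initial: E₀ = 211.3 keV → λ₀ = 5.8677 pm
Compton shift: Δλ = 0.6810 pm
Final wavelength: λ' = 6.5487 pm
Final energy: E' = 189.3277 keV

Fractional energy loss:
(E₀ - E')/E₀ = (211.3000 - 189.3277)/211.3000
= 21.9723/211.3000
= 0.1040
= 10.40%

(Intermediate values are shown rounded; full precision is carried through to the final answer.)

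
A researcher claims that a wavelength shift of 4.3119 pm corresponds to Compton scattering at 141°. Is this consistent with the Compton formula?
Yes, consistent

Calculate the expected shift for θ = 141°:

Δλ_expected = λ_C(1 - cos(141°))
Δλ_expected = 2.4263 × (1 - cos(141°))
Δλ_expected = 2.4263 × 1.7771
Δλ_expected = 4.3119 pm

Given shift: 4.3119 pm
Expected shift: 4.3119 pm
Difference: 0.0000 pm

The values match. This is consistent with Compton scattering at the stated angle.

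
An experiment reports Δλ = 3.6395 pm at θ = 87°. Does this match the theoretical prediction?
No, inconsistent

Calculate the expected shift for θ = 87°:

Δλ_expected = λ_C(1 - cos(87°))
Δλ_expected = 2.4263 × (1 - cos(87°))
Δλ_expected = 2.4263 × 0.9477
Δλ_expected = 2.2993 pm

Given shift: 3.6395 pm
Expected shift: 2.2993 pm
Difference: 1.3401 pm

The values do not match. The given shift corresponds to θ ≈ 120.0°, not 87°.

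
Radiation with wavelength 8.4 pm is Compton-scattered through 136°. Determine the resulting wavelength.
12.5717 pm

Using the Compton scattering formula:
λ' = λ + Δλ = λ + λ_C(1 - cos θ)

Given:
- Initial wavelength λ = 8.4 pm
- Scattering angle θ = 136°
- Compton wavelength λ_C ≈ 2.4263 pm

Calculate the shift:
Δλ = 2.4263 × (1 - cos(136°))
Δλ = 2.4263 × 1.7193
Δλ = 4.1717 pm

Final wavelength:
λ' = 8.4 + 4.1717 = 12.5717 pm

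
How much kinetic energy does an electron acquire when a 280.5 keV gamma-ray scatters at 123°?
128.7053 keV

By energy conservation: K_e = E_initial - E_final

First find the scattered photon energy:
Initial wavelength: λ = hc/E = 4.4201 pm
Compton shift: Δλ = λ_C(1 - cos(123°)) = 3.7478 pm
Final wavelength: λ' = 4.4201 + 3.7478 = 8.1679 pm
Final photon energy: E' = hc/λ' = 151.7947 keV

Electron kinetic energy:
K_e = E - E' = 280.5000 - 151.7947 = 128.7053 keV

(Intermediate values are shown rounded; full precision is carried through to the final answer.)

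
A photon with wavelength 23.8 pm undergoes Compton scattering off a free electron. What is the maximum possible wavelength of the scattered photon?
28.6526 pm (at θ = 180°)

The Compton shift is Δλ = λ_C(1 − cos θ).

Since cos θ ranges from −1 to 1, the factor (1 − cos θ) ranges from 0 to 2; the maximum shift occurs at θ = 180° (backscattering):
Δλ_max = 2λ_C = 2 × 2.4263 pm = 4.8526 pm

Maximum scattered wavelength:
λ'_max = λ₀ + Δλ_max = 23.8 + 4.8526 = 28.6526 pm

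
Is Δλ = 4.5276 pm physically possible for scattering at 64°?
No, inconsistent

Calculate the expected shift for θ = 64°:

Δλ_expected = λ_C(1 - cos(64°))
Δλ_expected = 2.4263 × (1 - cos(64°))
Δλ_expected = 2.4263 × 0.5616
Δλ_expected = 1.3627 pm

Given shift: 4.5276 pm
Expected shift: 1.3627 pm
Difference: 3.1649 pm

The values do not match. The given shift corresponds to θ ≈ 150.0°, not 64°.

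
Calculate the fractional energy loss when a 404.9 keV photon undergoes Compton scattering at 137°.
0.5784 (or 57.84%)

Calculate initial and final photon energies:

Initial: E₀ = 404.9 keV → λ₀ = 3.0621 pm
Compton shift: Δλ = 4.2008 pm
Final wavelength: λ' = 7.2629 pm
Final energy: E' = 170.7090 keV

Fractional energy loss:
(E₀ - E')/E₀ = (404.9000 - 170.7090)/404.9000
= 234.1910/404.9000
= 0.5784
= 57.84%

(Intermediate values are shown rounded; full precision is carried through to the final answer.)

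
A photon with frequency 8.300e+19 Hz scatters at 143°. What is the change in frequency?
4.541e+19 Hz (decrease)

Convert frequency to wavelength (c = 299792458 m/s):
λ₀ = c/f₀ = 299792458/8.300e+19 = 3.6119573e-12 m = 3.6120 pm

Calculate Compton shift:
Δλ = λ_C(1 - cos(143°)) = 4.3640 pm

Final wavelength:
λ' = λ₀ + Δλ = 3.6120 + 4.3640 = 7.9760 pm

Final frequency:
f' = c/λ' = 299792458/7.9760051e-12 = 3.7586794e+19 Hz

Frequency shift (decrease):
Δf = f₀ - f' = 8.300e+19 - 3.7586794e+19 = 4.541e+19 Hz

(Intermediate values are shown rounded; full precision is carried through to the final answer.)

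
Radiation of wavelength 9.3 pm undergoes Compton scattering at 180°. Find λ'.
14.1526 pm

Using the Compton formula: λ' = λ + λ_C(1 − cos θ)

For θ = 180°, cos θ = -1 (exact) = -1.0000, so:
1 − cos 180° = 1 − (-1) = 2.0000

Δλ = λ_C × 2.0000 = 2.4263 × 2.0000 = 4.8526 pm

λ' = 9.3 + 4.8526 = 14.1526 pm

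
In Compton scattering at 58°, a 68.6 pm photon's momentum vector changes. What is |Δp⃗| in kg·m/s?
9.2900e-24 kg·m/s

Photon momentum magnitude is p = h/λ.

Initial momentum:
p₀ = h/λ = 6.6261e-34/6.8600e-11 = 9.6590e-24 kg·m/s

After scattering:
λ' = λ + Δλ = 68.6 + 1.1406 = 69.7406 pm
p' = h/λ' = 6.6261e-34/6.9741e-11 = 9.5010e-24 kg·m/s

Momentum is a vector; the scattered photon's direction makes angle θ = 58° with the incident direction. The magnitude of the vector change Δp⃗ = p⃗₀ − p⃗' is found from the law of cosines:
|Δp⃗|² = p₀² + p'² − 2p₀p'cos θ
|Δp⃗|² = (9.6590e-24)² + (9.5010e-24)² − 2·9.6590e-24·9.5010e-24·cos(58°)
|Δp⃗| = 9.2900e-24 kg·m/s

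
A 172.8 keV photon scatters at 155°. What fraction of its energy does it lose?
0.3920 (or 39.20%)

Calculate initial and final photon energies:

Initial: E₀ = 172.8 keV → λ₀ = 7.1750 pm
Compton shift: Δλ = 4.6253 pm
Final wavelength: λ' = 11.8003 pm
Final energy: E' = 105.0686 keV

Fractional energy loss:
(E₀ - E')/E₀ = (172.8000 - 105.0686)/172.8000
= 67.7314/172.8000
= 0.3920
= 39.20%

(Intermediate values are shown rounded; full precision is carried through to the final answer.)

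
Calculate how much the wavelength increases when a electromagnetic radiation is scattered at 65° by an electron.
1.4009 pm

Using the Compton scattering formula:
Δλ = λ_C(1 - cos θ)

where λ_C = h/(m_e·c) ≈ 2.4263 pm is the Compton wavelength of an electron.

For θ = 65°:
cos(65°) = 0.4226
1 - cos(65°) = 0.5774

Δλ = 2.4263 × 0.5774
Δλ = 1.4009 pm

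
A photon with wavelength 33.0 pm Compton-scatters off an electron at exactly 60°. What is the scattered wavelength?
34.2132 pm

Using the Compton formula: λ' = λ + λ_C(1 − cos θ)

For θ = 60°, cos θ = 1/2 (exact) = 0.5000, so:
1 − cos 60° = 1 − (1/2) = 0.5000

Δλ = λ_C × 0.5000 = 2.4263 × 0.5000 = 1.2132 pm

λ' = 33.0 + 1.2132 = 34.2132 pm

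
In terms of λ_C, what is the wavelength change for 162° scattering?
1.9511 λ_C

The Compton shift formula is:
Δλ = λ_C(1 - cos θ)

Dividing both sides by λ_C:
Δλ/λ_C = 1 - cos θ

For θ = 162°:
Δλ/λ_C = 1 - cos(162°)
Δλ/λ_C = 1 - -0.9511
Δλ/λ_C = 1.9511

This means the shift is 1.9511 × λ_C = 4.7339 pm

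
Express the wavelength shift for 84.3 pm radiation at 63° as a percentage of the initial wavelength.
1.5715%

Calculate the Compton shift:
Δλ = λ_C(1 - cos(63°))
Δλ = 2.4263 × (1 - cos(63°))
Δλ = 2.4263 × 0.5460
Δλ = 1.3248 pm

Percentage change:
(Δλ/λ₀) × 100 = (1.3248/84.3) × 100
= 1.5715%

(Intermediate values are shown rounded; full precision is carried through to the final answer.)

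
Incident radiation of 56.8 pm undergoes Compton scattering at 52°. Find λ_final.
57.7325 pm

Using the Compton scattering formula:
λ' = λ + Δλ = λ + λ_C(1 - cos θ)

Given:
- Initial wavelength λ = 56.8 pm
- Scattering angle θ = 52°
- Compton wavelength λ_C ≈ 2.4263 pm

Calculate the shift:
Δλ = 2.4263 × (1 - cos(52°))
Δλ = 2.4263 × 0.3843
Δλ = 0.9325 pm

Final wavelength:
λ' = 56.8 + 0.9325 = 57.7325 pm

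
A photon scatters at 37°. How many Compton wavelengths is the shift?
0.2014 λ_C

The Compton shift formula is:
Δλ = λ_C(1 - cos θ)

Dividing both sides by λ_C:
Δλ/λ_C = 1 - cos θ

For θ = 37°:
Δλ/λ_C = 1 - cos(37°)
Δλ/λ_C = 1 - 0.7986
Δλ/λ_C = 0.2014

This means the shift is 0.2014 × λ_C = 0.4886 pm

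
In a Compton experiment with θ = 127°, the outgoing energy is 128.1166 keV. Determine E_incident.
214.0999 keV

Convert final energy to wavelength (hc ≈ 1239.842 keV·pm):
λ' = hc/E' = 1239.842 / 128.1166 = 9.6774 pm

Calculate the Compton shift:
Δλ = λ_C(1 - cos(127°))
Δλ = 2.4263 × (1 - cos(127°))
Δλ = 3.8865 pm

Initial wavelength:
λ = λ' - Δλ = 9.6774 - 3.8865 = 5.7909 pm

Initial energy:
E = hc/λ = 1239.842 / 5.7909 = 214.0999 keV

(Intermediate values are shown rounded; full precision is carried through to the final answer.)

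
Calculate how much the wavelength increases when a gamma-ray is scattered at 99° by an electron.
2.8059 pm

Using the Compton scattering formula:
Δλ = λ_C(1 - cos θ)

where λ_C = h/(m_e·c) ≈ 2.4263 pm is the Compton wavelength of an electron.

For θ = 99°:
cos(99°) = -0.1564
1 - cos(99°) = 1.1564

Δλ = 2.4263 × 1.1564
Δλ = 2.8059 pm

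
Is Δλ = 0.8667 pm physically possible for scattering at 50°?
Yes, consistent

Calculate the expected shift for θ = 50°:

Δλ_expected = λ_C(1 - cos(50°))
Δλ_expected = 2.4263 × (1 - cos(50°))
Δλ_expected = 2.4263 × 0.3572
Δλ_expected = 0.8667 pm

Given shift: 0.8667 pm
Expected shift: 0.8667 pm
Difference: 0.0000 pm

The values match. This is consistent with Compton scattering at the stated angle.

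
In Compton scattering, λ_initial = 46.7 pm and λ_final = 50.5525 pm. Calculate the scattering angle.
126.00°

First find the wavelength shift:
Δλ = λ' - λ = 50.5525 - 46.7 = 3.8525 pm

Using Δλ = λ_C(1 - cos θ), with λ_C = h/(m_e·c) ≈ 2.42631024 pm:
cos θ = 1 - Δλ/λ_C
cos θ = 1 - 3.8525/2.42631024
cos θ = -0.587802

θ = arccos(-0.587802)
θ = 126.00°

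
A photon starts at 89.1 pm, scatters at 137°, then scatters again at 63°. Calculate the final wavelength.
94.6256 pm

Apply Compton shift twice:

First scattering at θ₁ = 137°:
Δλ₁ = λ_C(1 - cos(137°))
Δλ₁ = 2.4263 × 1.7314
Δλ₁ = 4.2008 pm

After first scattering:
λ₁ = 89.1 + 4.2008 = 93.3008 pm

Second scattering at θ₂ = 63°:
Δλ₂ = λ_C(1 - cos(63°))
Δλ₂ = 2.4263 × 0.5460
Δλ₂ = 1.3248 pm

Final wavelength:
λ₂ = 93.3008 + 1.3248 = 94.6256 pm

Total shift: Δλ_total = 4.2008 + 1.3248 = 5.5256 pm

(Intermediate values are shown rounded; full precision is carried through to the final answer.)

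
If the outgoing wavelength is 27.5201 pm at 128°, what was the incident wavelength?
23.6000 pm

From λ' = λ + Δλ, we have λ = λ' - Δλ

First calculate the Compton shift:
Δλ = λ_C(1 - cos θ)
Δλ = 2.4263 × (1 - cos(128°))
Δλ = 2.4263 × 1.6157
Δλ = 3.9201 pm

Initial wavelength:
λ = λ' - Δλ
λ = 27.5201 - 3.9201
λ = 23.6000 pm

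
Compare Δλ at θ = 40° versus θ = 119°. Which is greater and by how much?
119° produces the larger shift by a factor of 6.347

Calculate both shifts using Δλ = λ_C(1 - cos θ):

For θ₁ = 40°:
Δλ₁ = 2.4263 × (1 - cos(40°))
Δλ₁ = 2.4263 × 0.2340
Δλ₁ = 0.5676 pm

For θ₂ = 119°:
Δλ₂ = 2.4263 × (1 - cos(119°))
Δλ₂ = 2.4263 × 1.4848
Δλ₂ = 3.6026 pm

The 119° angle produces the larger shift.
Ratio: 3.6026/0.5676 = 6.347

(Intermediate values are shown rounded; full precision is carried through to the final answer.)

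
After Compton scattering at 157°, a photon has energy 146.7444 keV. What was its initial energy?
327.1999 keV

Convert final energy to wavelength (hc ≈ 1239.842 keV·pm):
λ' = hc/E' = 1239.842 / 146.7444 = 8.4490 pm

Calculate the Compton shift:
Δλ = λ_C(1 - cos(157°))
Δλ = 2.4263 × (1 - cos(157°))
Δλ = 4.6597 pm

Initial wavelength:
λ = λ' - Δλ = 8.4490 - 4.6597 = 3.7892 pm

Initial energy:
E = hc/λ = 1239.842 / 3.7892 = 327.1999 keV

(Intermediate values are shown rounded; full precision is carried through to the final answer.)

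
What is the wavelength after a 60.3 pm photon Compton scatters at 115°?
63.7517 pm

Using the Compton scattering formula:
λ' = λ + Δλ = λ + λ_C(1 - cos θ)

Given:
- Initial wavelength λ = 60.3 pm
- Scattering angle θ = 115°
- Compton wavelength λ_C ≈ 2.4263 pm

Calculate the shift:
Δλ = 2.4263 × (1 - cos(115°))
Δλ = 2.4263 × 1.4226
Δλ = 3.4517 pm

Final wavelength:
λ' = 60.3 + 3.4517 = 63.7517 pm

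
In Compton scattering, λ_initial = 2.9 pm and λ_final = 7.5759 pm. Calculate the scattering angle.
158.00°

First find the wavelength shift:
Δλ = λ' - λ = 7.5759 - 2.9 = 4.6759 pm

Using Δλ = λ_C(1 - cos θ), with λ_C = h/(m_e·c) ≈ 2.42631024 pm:
cos θ = 1 - Δλ/λ_C
cos θ = 1 - 4.6759/2.42631024
cos θ = -0.927165

θ = arccos(-0.927165)
θ = 158.00°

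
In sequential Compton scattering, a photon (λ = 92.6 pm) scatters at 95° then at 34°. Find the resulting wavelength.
95.6526 pm

Apply Compton shift twice:

First scattering at θ₁ = 95°:
Δλ₁ = λ_C(1 - cos(95°))
Δλ₁ = 2.4263 × 1.0872
Δλ₁ = 2.6378 pm

After first scattering:
λ₁ = 92.6 + 2.6378 = 95.2378 pm

Second scattering at θ₂ = 34°:
Δλ₂ = λ_C(1 - cos(34°))
Δλ₂ = 2.4263 × 0.1710
Δλ₂ = 0.4148 pm

Final wavelength:
λ₂ = 95.2378 + 0.4148 = 95.6526 pm

Total shift: Δλ_total = 2.6378 + 0.4148 = 3.0526 pm

(Intermediate values are shown rounded; full precision is carried through to the final answer.)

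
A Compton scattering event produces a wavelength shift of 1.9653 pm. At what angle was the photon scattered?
79.05°

From the Compton formula Δλ = λ_C(1 - cos θ), we can solve for θ:

cos θ = 1 - Δλ/λ_C

Given:
- Δλ = 1.9653 pm
- λ_C = h/(m_e·c) ≈ 2.42631024 pm

cos θ = 1 - 1.9653/2.42631024
cos θ = 1 - 0.809995
cos θ = 0.190005

θ = arccos(0.190005)
θ = 79.05°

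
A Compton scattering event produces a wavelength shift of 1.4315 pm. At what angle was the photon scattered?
65.79°

From the Compton formula Δλ = λ_C(1 - cos θ), we can solve for θ:

cos θ = 1 - Δλ/λ_C

Given:
- Δλ = 1.4315 pm
- λ_C = h/(m_e·c) ≈ 2.42631024 pm

cos θ = 1 - 1.4315/2.42631024
cos θ = 1 - 0.589991
cos θ = 0.410009

θ = arccos(0.410009)
θ = 65.79°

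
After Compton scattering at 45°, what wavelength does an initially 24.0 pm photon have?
24.7106 pm

Using the Compton formula: λ' = λ + λ_C(1 − cos θ)

For θ = 45°, cos θ = √2/2 (exact) ≈ 0.7071, so:
1 − cos 45° = 1 − (√2/2) ≈ 0.2929

Δλ = λ_C × 0.2929 = 2.4263 × 0.2929 = 0.7106 pm

λ' = 24.0 + 0.7106 = 24.7106 pm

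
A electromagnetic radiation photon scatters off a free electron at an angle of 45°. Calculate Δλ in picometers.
0.7106 pm

Using the Compton scattering formula:
Δλ = λ_C(1 - cos θ)

where λ_C = h/(m_e·c) ≈ 2.4263 pm is the Compton wavelength of an electron.

For θ = 45°:
cos(45°) = 0.7071
1 - cos(45°) = 0.2929

Δλ = 2.4263 × 0.2929
Δλ = 0.7106 pm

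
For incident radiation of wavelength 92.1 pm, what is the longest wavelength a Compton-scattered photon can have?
96.9526 pm (at θ = 180°)

The Compton shift is Δλ = λ_C(1 − cos θ).

Since cos θ ranges from −1 to 1, the factor (1 − cos θ) ranges from 0 to 2; the maximum shift occurs at θ = 180° (backscattering):
Δλ_max = 2λ_C = 2 × 2.4263 pm = 4.8526 pm

Maximum scattered wavelength:
λ'_max = λ₀ + Δλ_max = 92.1 + 4.8526 = 96.9526 pm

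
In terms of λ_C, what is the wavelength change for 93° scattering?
1.0523 λ_C

The Compton shift formula is:
Δλ = λ_C(1 - cos θ)

Dividing both sides by λ_C:
Δλ/λ_C = 1 - cos θ

For θ = 93°:
Δλ/λ_C = 1 - cos(93°)
Δλ/λ_C = 1 - -0.0523
Δλ/λ_C = 1.0523

This means the shift is 1.0523 × λ_C = 2.5533 pm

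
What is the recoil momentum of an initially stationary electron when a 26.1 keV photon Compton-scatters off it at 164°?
2.6369e-23 kg·m/s

The electron is initially at rest, so by conservation of momentum:
p⃗_e = p⃗₀ − p⃗'  (incident photon momentum minus scattered photon momentum)

Photon momentum magnitudes (p = h/λ = E/c):
λ₀ = hc/E₀ = 47.5035 pm → p₀ = h/λ₀ = 1.3949e-23 kg·m/s
Δλ = λ_C(1 − cos 164°) = 4.7586 pm
λ' = 52.2622 pm → p' = h/λ' = 1.2679e-23 kg·m/s

The scattered photon makes angle θ = 164° with the incident direction, so by the law of cosines:
|p⃗_e|² = p₀² + p'² − 2p₀p'cos θ
|p⃗_e|² = (1.3949e-23)² + (1.2679e-23)² − 2·1.3949e-23·1.2679e-23·cos(164°)
|p⃗_e| = 2.6369e-23 kg·m/s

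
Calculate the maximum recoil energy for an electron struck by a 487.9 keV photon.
320.2133 keV

Maximum energy transfer occurs at θ = 180° (backscattering).

Initial photon: E₀ = 487.9 keV → λ₀ = 2.5412 pm

Maximum Compton shift (at 180°):
Δλ_max = 2λ_C = 2 × 2.4263 = 4.8526 pm

Final wavelength:
λ' = 2.5412 + 4.8526 = 7.3938 pm

Minimum photon energy (maximum energy to electron):
E'_min = hc/λ' = 167.6867 keV

Maximum electron kinetic energy:
K_max = E₀ - E'_min = 487.9000 - 167.6867 = 320.2133 keV

(Intermediate values are shown rounded; full precision is carried through to the final answer.)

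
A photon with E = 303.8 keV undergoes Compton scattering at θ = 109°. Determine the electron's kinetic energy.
133.8970 keV

By energy conservation: K_e = E_initial - E_final

First find the scattered photon energy:
Initial wavelength: λ = hc/E = 4.0811 pm
Compton shift: Δλ = λ_C(1 - cos(109°)) = 3.2162 pm
Final wavelength: λ' = 4.0811 + 3.2162 = 7.2974 pm
Final photon energy: E' = hc/λ' = 169.9030 keV

Electron kinetic energy:
K_e = E - E' = 303.8000 - 169.9030 = 133.8970 keV

(Intermediate values are shown rounded; full precision is carried through to the final answer.)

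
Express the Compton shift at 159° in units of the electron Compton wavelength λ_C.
1.9336 λ_C

The Compton shift formula is:
Δλ = λ_C(1 - cos θ)

Dividing both sides by λ_C:
Δλ/λ_C = 1 - cos θ

For θ = 159°:
Δλ/λ_C = 1 - cos(159°)
Δλ/λ_C = 1 - -0.9336
Δλ/λ_C = 1.9336

This means the shift is 1.9336 × λ_C = 4.6915 pm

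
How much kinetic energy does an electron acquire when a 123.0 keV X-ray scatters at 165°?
39.5087 keV

By energy conservation: K_e = E_initial - E_final

First find the scattered photon energy:
Initial wavelength: λ = hc/E = 10.0800 pm
Compton shift: Δλ = λ_C(1 - cos(165°)) = 4.7699 pm
Final wavelength: λ' = 10.0800 + 4.7699 = 14.8500 pm
Final photon energy: E' = hc/λ' = 83.4913 keV

Electron kinetic energy:
K_e = E - E' = 123.0000 - 83.4913 = 39.5087 keV

(Intermediate values are shown rounded; full precision is carried through to the final answer.)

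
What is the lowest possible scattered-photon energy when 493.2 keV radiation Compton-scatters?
168.3083 keV (at θ = 180°)

The scattered photon has minimum energy when its wavelength is maximum, i.e., when the Compton shift Δλ = λ_C(1 − cos θ) is maximum. This occurs at θ = 180° (backscattering), giving Δλ_max = 2λ_C = 4.8526 pm.

Initial wavelength: λ₀ = hc/E₀ = 2.5139 pm
Maximum final wavelength: λ'_max = λ₀ + 2λ_C = 2.5139 + 4.8526 = 7.3665 pm
Minimum final energy: E'_min = hc/λ'_max = 168.3083 keV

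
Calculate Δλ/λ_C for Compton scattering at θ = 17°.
0.0437 λ_C

The Compton shift formula is:
Δλ = λ_C(1 - cos θ)

Dividing both sides by λ_C:
Δλ/λ_C = 1 - cos θ

For θ = 17°:
Δλ/λ_C = 1 - cos(17°)
Δλ/λ_C = 1 - 0.9563
Δλ/λ_C = 0.0437

This means the shift is 0.0437 × λ_C = 0.1060 pm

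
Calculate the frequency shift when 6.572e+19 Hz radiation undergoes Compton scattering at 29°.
4.109e+18 Hz (decrease)

Convert frequency to wavelength (c = 299792458 m/s):
λ₀ = c/f₀ = 299792458/6.572e+19 = 4.5616625e-12 m = 4.5617 pm

Calculate Compton shift:
Δλ = λ_C(1 - cos(29°)) = 0.3042 pm

Final wavelength:
λ' = λ₀ + Δλ = 4.5617 + 0.3042 = 4.8659 pm

Final frequency:
f' = c/λ' = 299792458/4.8658740e-12 = 6.1611225e+19 Hz

Frequency shift (decrease):
Δf = f₀ - f' = 6.572e+19 - 6.1611225e+19 = 4.109e+18 Hz

(Intermediate values are shown rounded; full precision is carried through to the final answer.)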